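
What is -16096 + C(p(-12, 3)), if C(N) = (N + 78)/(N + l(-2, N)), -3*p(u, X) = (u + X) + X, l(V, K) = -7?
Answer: -16112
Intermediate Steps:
p(u, X) = -2*X/3 - u/3 (p(u, X) = -((u + X) + X)/3 = -((X + u) + X)/3 = -(u + 2*X)/3 = -2*X/3 - u/3)
C(N) = (78 + N)/(-7 + N) (C(N) = (N + 78)/(N - 7) = (78 + N)/(-7 + N))
-16096 + C(p(-12, 3)) = -16096 + (78 + (-⅔*3 - ⅓*(-12)))/(-7 + (-⅔*3 - ⅓*(-12))) = -16096 + (78 + (-2 + 4))/(-7 + (-2 + 4)) = -16096 + (78 + 2)/(-7 + 2) = -16096 + 80/(-5) = -16096 - ⅕*80 = -16096 - 16 = -16112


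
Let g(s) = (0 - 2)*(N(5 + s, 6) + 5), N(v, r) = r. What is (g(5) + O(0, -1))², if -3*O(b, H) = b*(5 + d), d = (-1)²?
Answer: 484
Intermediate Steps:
d = 1
g(s) = -22 (g(s) = (0 - 2)*(6 + 5) = -2*11 = -22)
O(b, H) = -2*b (O(b, H) = -b*(5 + 1)/3 = -b*6/3 = -2*b)
(g(5) + O(0, -1))² = (-22 - 2*0)² = (-22 + 0)² = (-22)² = 484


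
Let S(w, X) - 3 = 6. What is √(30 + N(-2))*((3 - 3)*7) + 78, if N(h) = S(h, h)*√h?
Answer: 78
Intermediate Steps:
S(w, X) = 9 (S(w, X) = 3 + 6 = 9)
N(h) = 9*√h
√(30 + N(-2))*((3 - 3)*7) + 78 = √(30 + 9*√(-2))*((3 - 3)*7) + 78 = √(30 + 9*(I*√2))*(0*7) + 78 = √(30 + 9*I*√2)*0 + 78 = 0 + 78 = 78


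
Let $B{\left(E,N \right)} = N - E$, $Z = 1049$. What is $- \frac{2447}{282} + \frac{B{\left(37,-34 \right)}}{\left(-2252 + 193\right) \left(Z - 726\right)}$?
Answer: $- \frac{22920767}{2641494} \approx -8.6772$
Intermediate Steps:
$- \frac{2447}{282} + \frac{B{\left(37,-34 \right)}}{\left(-2252 + 193\right) \left(Z - 726\right)} = - \frac{2447}{282} + \frac{-34 - 37}{\left(-2252 + 193\right) \left(1049 - 726\right)} = \left(-2447\right) \frac{1}{282} + \frac{-34 - 37}{\left(-2059\right) 323} = - \frac{2447}{282} - \frac{71}{-665057} = - \frac{2447}{282} - - \frac{1}{9367} = - \frac{2447}{282} + \frac{1}{9367} = - \frac{22920767}{2641494}$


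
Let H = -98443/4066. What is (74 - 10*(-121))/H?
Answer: -5220744/98443 ≈ -53.033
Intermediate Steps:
H = -98443/4066 (H = -98443*1/4066 = -98443/4066 ≈ -24.211)
(74 - 10*(-121))/H = (74 - 10*(-121))/(-98443/4066) = (74 + 1210)*(-4066/98443) = 1284*(-4066/98443) = -5220744/98443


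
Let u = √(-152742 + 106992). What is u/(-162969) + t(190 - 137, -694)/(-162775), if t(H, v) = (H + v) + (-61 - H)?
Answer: 151/32555 - 5*I*√1830/162969 ≈ 0.0046383 - 0.0013125*I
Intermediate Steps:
t(H, v) = -61 + v
u = 5*I*√1830 (u = √(-45750) = 5*I*√1830 ≈ 213.89*I)
u/(-162969) + t(190 - 137, -694)/(-162775) = (5*I*√1830)/(-162969) + (-61 - 694)/(-162775) = (5*I*√1830)*(-1/162969) - 755*(-1/162775) = -5*I*√1830/162969 + 151/32555 = 151/32555 - 5*I*√1830/162969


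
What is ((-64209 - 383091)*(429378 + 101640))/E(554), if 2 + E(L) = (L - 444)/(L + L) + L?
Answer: -131588490675600/305863 ≈ -4.3022e+8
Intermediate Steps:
E(L) = -2 + L + (-444 + L)/(2*L) (E(L) = -2 + ((L - 444)/(L + L) + L) = -2 + ((-444 + L)/((2*L)) + L) = -2 + ((-444 + L)*(1/(2*L)) + L) = -2 + ((-444 + L)/(2*L) + L) = -2 + (L + (-444 + L)/(2*L)) = -2 + L + (-444 + L)/(2*L))
((-64209 - 383091)*(429378 + 101640))/E(554) = ((-64209 - 383091)*(429378 + 101640))/(-3/2 + 554 - 222/554) = (-447300*531018)/(-3/2 + 554 - 222*1/554) = -237524351400/(-3/2 + 554 - 111/277) = -237524351400/305863/554 = -237524351400*554/305863 = -131588490675600/305863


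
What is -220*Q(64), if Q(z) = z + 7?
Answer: -15620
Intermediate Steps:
Q(z) = 7 + z
-220*Q(64) = -220*(7 + 64) = -220*71 = -15620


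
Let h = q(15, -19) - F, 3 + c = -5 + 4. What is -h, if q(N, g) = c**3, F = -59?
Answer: 5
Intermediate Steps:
c = -4 (c = -3 + (-5 + 4) = -3 - 1 = -4)
q(N, g) = -64 (q(N, g) = (-4)**3 = -64)
h = -5 (h = -64 - 1*(-59) = -64 + 59 = -5)
-h = -1*(-5) = 5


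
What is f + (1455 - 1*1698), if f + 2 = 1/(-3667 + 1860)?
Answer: -442716/1807 ≈ -245.00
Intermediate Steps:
f = -3615/1807 (f = -2 + 1/(-3667 + 1860) = -2 + 1/(-1807) = -2 - 1/1807 = -3615/1807 ≈ -2.0006)
f + (1455 - 1*1698) = -3615/1807 + (1455 - 1*1698) = -3615/1807 + (1455 - 1698) = -3615/1807 - 243 = -442716/1807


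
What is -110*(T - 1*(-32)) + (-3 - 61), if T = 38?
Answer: -7764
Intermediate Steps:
-110*(T - 1*(-32)) + (-3 - 61) = -110*(38 - 1*(-32)) + (-3 - 61) = -110*(38 + 32) - 64 = -110*70 - 64 = -7700 - 64 = -7764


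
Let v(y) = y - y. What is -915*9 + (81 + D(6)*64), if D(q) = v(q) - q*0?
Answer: -8154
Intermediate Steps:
v(y) = 0
D(q) = 0 (D(q) = 0 - q*0 = 0 - 1*0 = 0 + 0 = 0)
-915*9 + (81 + D(6)*64) = -915*9 + (81 + 0*64) = -8235 + (81 + 0) = -8235 + 81 = -8154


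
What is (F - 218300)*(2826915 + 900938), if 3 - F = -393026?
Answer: 651364026837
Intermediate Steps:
F = 393029 (F = 3 - 1*(-393026) = 3 + 393026 = 393029)
(F - 218300)*(2826915 + 900938) = (393029 - 218300)*(2826915 + 900938) = 174729*3727853 = 651364026837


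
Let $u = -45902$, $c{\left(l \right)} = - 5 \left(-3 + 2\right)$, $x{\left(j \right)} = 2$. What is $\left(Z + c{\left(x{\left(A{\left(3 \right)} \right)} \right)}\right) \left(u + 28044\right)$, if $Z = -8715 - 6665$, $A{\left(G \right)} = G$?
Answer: $274566750$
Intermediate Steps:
$c{\left(l \right)} = 5$ ($c{\left(l \right)} = \left(-5\right) \left(-1\right) = 5$)
$Z = -15380$ ($Z = -8715 - 6665 = -15380$)
$\left(Z + c{\left(x{\left(A{\left(3 \right)} \right)} \right)}\right) \left(u + 28044\right) = \left(-15380 + 5\right) \left(-45902 + 28044\right) = \left(-15375\right) \left(-17858\right) = 274566750$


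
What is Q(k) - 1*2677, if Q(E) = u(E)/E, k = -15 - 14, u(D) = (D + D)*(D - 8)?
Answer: -2751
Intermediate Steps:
u(D) = 2*D*(-8 + D) (u(D) = (2*D)*(-8 + D) = 2*D*(-8 + D))
k = -29
Q(E) = -16 + 2*E (Q(E) = (2*E*(-8 + E))/E = -16 + 2*E)
Q(k) - 1*2677 = (-16 + 2*(-29)) - 1*2677 = (-16 - 58) - 2677 = -74 - 2677 = -2751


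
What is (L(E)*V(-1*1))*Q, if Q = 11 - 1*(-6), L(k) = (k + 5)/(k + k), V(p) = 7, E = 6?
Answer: 1309/12 ≈ 109.08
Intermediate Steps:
L(k) = (5 + k)/(2*k) (L(k) = (5 + k)/((2*k)) = (5 + k)*(1/(2*k)) = (5 + k)/(2*k))
Q = 17 (Q = 11 + 6 = 17)
(L(E)*V(-1*1))*Q = (((1/2)*(5 + 6)/6)*7)*17 = (((1/2)*(1/6)*11)*7)*17 = ((11/12)*7)*17 = (77/12)*17 = 1309/12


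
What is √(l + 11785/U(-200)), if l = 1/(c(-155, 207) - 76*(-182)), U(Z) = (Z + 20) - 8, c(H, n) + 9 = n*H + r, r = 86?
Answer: I*√178699977319/53392 ≈ 7.9175*I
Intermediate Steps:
c(H, n) = 77 + H*n (c(H, n) = -9 + (n*H + 86) = -9 + (H*n + 86) = -9 + (86 + H*n) = 77 + H*n)
U(Z) = 12 + Z (U(Z) = (20 + Z) - 8 = 12 + Z)
l = -1/18176 (l = 1/((77 - 155*207) - 76*(-182)) = 1/((77 - 32085) + 13832) = 1/(-32008 + 13832) = 1/(-18176) = -1/18176 ≈ -5.5018e-5)
√(l + 11785/U(-200)) = √(-1/18176 + 11785/(12 - 200)) = √(-1/18176 + 11785/(-188)) = √(-1/18176 + 11785*(-1/188)) = √(-1/18176 - 11785/188) = √(-53551087/854272) = I*√178699977319/53392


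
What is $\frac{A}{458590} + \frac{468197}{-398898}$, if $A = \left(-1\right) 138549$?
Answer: $- \frac{67494345308}{45732658455} \approx -1.4758$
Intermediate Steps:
$A = -138549$
$\frac{A}{458590} + \frac{468197}{-398898} = - \frac{138549}{458590} + \frac{468197}{-398898} = \left(-138549\right) \frac{1}{458590} + 468197 \left(- \frac{1}{398898}\right) = - \frac{138549}{458590} - \frac{468197}{398898} = - \frac{67494345308}{45732658455}$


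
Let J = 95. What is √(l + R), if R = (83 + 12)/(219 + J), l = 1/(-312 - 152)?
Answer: √99633299/18212 ≈ 0.54808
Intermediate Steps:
l = -1/464 (l = 1/(-464) = -1/464 ≈ -0.0021552)
R = 95/314 (R = (83 + 12)/(219 + 95) = 95/314 ≈ 0.30255)
√(l + R) = √(-1/464 + 95/314) = √(21883/72848) = √99633299/18212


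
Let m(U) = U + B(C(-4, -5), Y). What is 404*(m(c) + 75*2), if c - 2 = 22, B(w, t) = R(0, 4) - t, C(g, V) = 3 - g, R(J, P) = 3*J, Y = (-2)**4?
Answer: 63832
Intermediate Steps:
Y = 16
B(w, t) = -t (B(w, t) = 3*0 - t = 0 - t = -t)
c = 24 (c = 2 + 22 = 24)
m(U) = -16 + U (m(U) = U - 1*16 = U - 16 = -16 + U)
404*(m(c) + 75*2) = 404*((-16 + 24) + 75*2) = 404*(8 + 150) = 404*158 = 63832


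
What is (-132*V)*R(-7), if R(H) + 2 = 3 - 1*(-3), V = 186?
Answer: -98208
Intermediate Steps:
R(H) = 4 (R(H) = -2 + (3 - 1*(-3)) = -2 + (3 + 3) = -2 + 6 = 4)
(-132*V)*R(-7) = -132*186*4 = -24552*4 = -98208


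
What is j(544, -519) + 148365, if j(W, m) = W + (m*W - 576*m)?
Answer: 165517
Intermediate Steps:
j(W, m) = W - 576*m + W*m (j(W, m) = W + (W*m - 576*m) = W + (-576*m + W*m) = W - 576*m + W*m)
j(544, -519) + 148365 = (544 - 576*(-519) + 544*(-519)) + 148365 = (544 + 298944 - 282336) + 148365 = 17152 + 148365 = 165517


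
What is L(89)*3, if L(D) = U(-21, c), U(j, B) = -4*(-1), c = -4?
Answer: 12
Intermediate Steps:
U(j, B) = 4
L(D) = 4
L(89)*3 = 4*3 = 12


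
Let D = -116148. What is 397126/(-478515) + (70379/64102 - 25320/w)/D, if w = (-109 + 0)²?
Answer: -3903170012456209329/4703155719941089960 ≈ -0.82990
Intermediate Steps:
w = 11881 (w = (-109)² = 11881)
397126/(-478515) + (70379/64102 - 25320/w)/D = 397126/(-478515) + (70379/64102 - 25320/11881)/(-116148) = 397126*(-1/478515) + (70379*(1/64102) - 25320*1/11881)*(-1/116148) = -397126/478515 + (70379/64102 - 25320/11881)*(-1/116148) = -397126/478515 - 786889741/761595862*(-1/116148) = -397126/478515 + 786889741/88457836179576 = -3903170012456209329/4703155719941089960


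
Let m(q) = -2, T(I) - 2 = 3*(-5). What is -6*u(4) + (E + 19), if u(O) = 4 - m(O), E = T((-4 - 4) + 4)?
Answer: -30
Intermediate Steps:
T(I) = -13 (T(I) = 2 + 3*(-5) = 2 - 15 = -13)
E = -13
u(O) = 6 (u(O) = 4 - 1*(-2) = 4 + 2 = 6)
-6*u(4) + (E + 19) = -6*6 + (-13 + 19) = -36 + 6 = -30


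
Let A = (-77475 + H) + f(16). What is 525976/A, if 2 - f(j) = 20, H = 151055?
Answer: 262988/36781 ≈ 7.1501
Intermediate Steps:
f(j) = -18 (f(j) = 2 - 1*20 = 2 - 20 = -18)
A = 73562 (A = (-77475 + 151055) - 18 = 73580 - 18 = 73562)
525976/A = 525976/73562 = 525976*(1/73562) = 262988/36781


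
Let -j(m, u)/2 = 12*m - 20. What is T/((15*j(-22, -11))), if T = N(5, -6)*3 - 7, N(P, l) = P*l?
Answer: -97/8520 ≈ -0.011385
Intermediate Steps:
j(m, u) = 40 - 24*m (j(m, u) = -2*(12*m - 20) = -2*(-20 + 12*m) = 40 - 24*m)
T = -97 (T = (5*(-6))*3 - 7 = -30*3 - 7 = -90 - 7 = -97)
T/((15*j(-22, -11))) = -97*1/(15*(40 - 24*(-22))) = -97*1/(15*(40 + 528)) = -97/(15*568) = -97/8520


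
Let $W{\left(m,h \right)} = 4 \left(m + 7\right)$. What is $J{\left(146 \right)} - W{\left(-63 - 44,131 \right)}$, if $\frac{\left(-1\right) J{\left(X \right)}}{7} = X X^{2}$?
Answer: $-21784552$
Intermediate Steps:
$J{\left(X \right)} = - 7 X^{3}$ ($J{\left(X \right)} = - 7 X X^{2} = - 7 X^{3}$)
$W{\left(m,h \right)} = 28 + 4 m$ ($W{\left(m,h \right)} = 4 \left(7 + m\right) = 28 + 4 m$)
$J{\left(146 \right)} - W{\left(-63 - 44,131 \right)} = - 7 \cdot 146^{3} - \left(28 + 4 \left(-63 - 44\right)\right) = \left(-7\right) 3112136 - \left(28 + 4 \left(-63 - 44\right)\right) = -21784952 - \left(28 + 4 \left(-107\right)\right) = -21784952 - \left(28 - 428\right) = -21784952 - -400 = -21784952 + 400 = -21784552$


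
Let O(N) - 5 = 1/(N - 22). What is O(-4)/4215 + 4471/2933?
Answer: 163451749/107142490 ≈ 1.5256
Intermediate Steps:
O(N) = 5 + 1/(-22 + N) (O(N) = 5 + 1/(N - 22) = 5 + 1/(-22 + N))
O(-4)/4215 + 4471/2933 = ((-109 + 5*(-4))/(-22 - 4))/4215 + 4471/2933 = ((-109 - 20)/(-26))*(1/4215) + 4471*(1/2933) = -1/26*(-129)*(1/4215) + 4471/2933 = (129/26)*(1/4215) + 4471/2933 = 43/36530 + 4471/2933 = 163451749/107142490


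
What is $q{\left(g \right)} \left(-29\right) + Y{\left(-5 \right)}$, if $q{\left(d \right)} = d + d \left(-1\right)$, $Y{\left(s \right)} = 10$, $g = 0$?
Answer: $10$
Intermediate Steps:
$q{\left(d \right)} = 0$ ($q{\left(d \right)} = d - d = 0$)
$q{\left(g \right)} \left(-29\right) + Y{\left(-5 \right)} = 0 \left(-29\right) + 10 = 0 + 10 = 10$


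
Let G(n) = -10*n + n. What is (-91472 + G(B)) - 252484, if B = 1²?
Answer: -343965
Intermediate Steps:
B = 1
G(n) = -9*n
(-91472 + G(B)) - 252484 = (-91472 - 9*1) - 252484 = (-91472 - 9) - 252484 = -91481 - 252484 = -343965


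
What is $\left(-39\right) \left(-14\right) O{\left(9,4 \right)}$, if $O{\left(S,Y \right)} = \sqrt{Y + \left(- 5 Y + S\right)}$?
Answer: $546 i \sqrt{7} \approx 1444.6 i$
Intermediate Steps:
$O{\left(S,Y \right)} = \sqrt{S - 4 Y}$ ($O{\left(S,Y \right)} = \sqrt{Y + \left(S - 5 Y\right)} = \sqrt{S - 4 Y}$)
$\left(-39\right) \left(-14\right) O{\left(9,4 \right)} = \left(-39\right) \left(-14\right) \sqrt{9 - 16} = 546 \sqrt{9 - 16} = 546 \sqrt{-7} = 546 i \sqrt{7}$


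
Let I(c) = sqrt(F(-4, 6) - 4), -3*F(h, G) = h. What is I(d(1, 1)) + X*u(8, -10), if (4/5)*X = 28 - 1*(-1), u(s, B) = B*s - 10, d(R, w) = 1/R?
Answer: -6525/2 + 2*I*sqrt(6)/3 ≈ -3262.5 + 1.633*I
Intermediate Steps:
F(h, G) = -h/3
u(s, B) = -10 + B*s
I(c) = 2*I*sqrt(6)/3 (I(c) = sqrt(-1/3*(-4) - 4) = sqrt(4/3 - 4) = sqrt(-8/3) = 2*I*sqrt(6)/3)
X = 145/4 (X = 5*(28 - 1*(-1))/4 = 5*(28 + 1)/4 = (5/4)*29 = 145/4 ≈ 36.250)
I(d(1, 1)) + X*u(8, -10) = 2*I*sqrt(6)/3 + 145*(-10 - 10*8)/4 = 2*I*sqrt(6)/3 + 145*(-10 - 80)/4 = 2*I*sqrt(6)/3 + (145/4)*(-90) = 2*I*sqrt(6)/3 - 6525/2 = -6525/2 + 2*I*sqrt(6)/3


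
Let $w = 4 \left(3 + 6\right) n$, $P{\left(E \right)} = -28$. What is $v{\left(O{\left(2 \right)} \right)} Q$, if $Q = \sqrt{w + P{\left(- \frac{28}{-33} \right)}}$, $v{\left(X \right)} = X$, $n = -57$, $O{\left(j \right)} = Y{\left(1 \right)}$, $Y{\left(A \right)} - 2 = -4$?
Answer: $- 8 i \sqrt{130} \approx - 91.214 i$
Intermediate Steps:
$Y{\left(A \right)} = -2$ ($Y{\left(A \right)} = 2 - 4 = -2$)
$O{\left(j \right)} = -2$
$w = -2052$ ($w = 4 \left(3 + 6\right) \left(-57\right) = 4 \cdot 9 \left(-57\right) = 36 \left(-57\right) = -2052$)
$Q = 4 i \sqrt{130}$ ($Q = \sqrt{-2052 - 28} = \sqrt{-2080} = 4 i \sqrt{130} \approx 45.607 i$)
$v{\left(O{\left(2 \right)} \right)} Q = - 2 \cdot 4 i \sqrt{130} = - 8 i \sqrt{130}$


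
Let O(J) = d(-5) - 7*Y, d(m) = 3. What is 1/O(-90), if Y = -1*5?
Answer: 1/38 ≈ 0.026316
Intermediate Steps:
Y = -5
O(J) = 38 (O(J) = 3 - 7*(-5) = 3 + 35 = 38)
1/O(-90) = 1/38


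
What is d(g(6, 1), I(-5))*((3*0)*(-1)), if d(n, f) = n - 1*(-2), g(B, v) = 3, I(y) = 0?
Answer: 0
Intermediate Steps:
d(n, f) = 2 + n (d(n, f) = n + 2 = 2 + n)
d(g(6, 1), I(-5))*((3*0)*(-1)) = (2 + 3)*((3*0)*(-1)) = 5*(0*(-1)) = 5*0 = 0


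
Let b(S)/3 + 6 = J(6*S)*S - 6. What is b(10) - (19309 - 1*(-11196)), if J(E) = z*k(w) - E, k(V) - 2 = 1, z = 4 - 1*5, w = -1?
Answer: -32431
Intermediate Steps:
z = -1 (z = 4 - 5 = -1)
k(V) = 3 (k(V) = 2 + 1 = 3)
J(E) = -3 - E (J(E) = -1*3 - E = -3 - E)
b(S) = -36 + 3*S*(-3 - 6*S) (b(S) = -18 + 3*((-3 - 6*S)*S - 6) = -18 + 3*(S*(-3 - 6*S) - 6) = -18 + 3*(-6 + S*(-3 - 6*S)) = -18 + (-18 + 3*S*(-3 - 6*S)) = -36 + 3*S*(-3 - 6*S))
b(10) - (19309 - 1*(-11196)) = (-36 - 9*10*(1 + 2*10)) - (19309 - 1*(-11196)) = (-36 - 9*10*(1 + 20)) - (19309 + 11196) = (-36 - 9*10*21) - 1*30505 = (-36 - 1890) - 30505 = -1926 - 30505 = -32431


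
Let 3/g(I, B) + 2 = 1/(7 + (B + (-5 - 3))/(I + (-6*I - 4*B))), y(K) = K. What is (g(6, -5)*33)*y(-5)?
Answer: 13695/52 ≈ 263.37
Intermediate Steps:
g(I, B) = 3/(-2 + 1/(7 + (-8 + B)/(-5*I - 4*B))) (g(I, B) = 3/(-2 + 1/(7 + (B + (-5 - 3))/(I + (-6*I - 4*B)))) = 3/(-2 + 1/(7 + (B - 8)/(-5*I - 4*B))) = 3/(-2 + 1/(7 + (-8 + B)/(-5*I - 4*B))))
(g(6, -5)*33)*y(-5) = ((3*(-8 - 35*6 - 27*(-5))/(16 + 50*(-5) + 65*6))*33)*(-5) = ((3*(-8 - 210 + 135)/(16 - 250 + 390))*33)*(-5) = ((3*(-83)/156)*33)*(-5) = ((3*(1/156)*(-83))*33)*(-5) = -83/52*33*(-5) = -2739/52*(-5) = 13695/52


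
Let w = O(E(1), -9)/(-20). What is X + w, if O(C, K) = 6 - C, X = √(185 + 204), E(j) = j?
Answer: -¼ + √389 ≈ 19.473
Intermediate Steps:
X = √389 ≈ 19.723
w = -¼ (w = (6 - 1*1)/(-20) = (6 - 1)*(-1/20) = 5*(-1/20) = -¼ ≈ -0.25000)
X + w = √389 - ¼ = -¼ + √389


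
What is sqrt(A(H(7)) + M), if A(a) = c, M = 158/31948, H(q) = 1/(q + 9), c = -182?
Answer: 3*I*sqrt(105304846)/2282 ≈ 13.491*I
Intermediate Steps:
H(q) = 1/(9 + q)
M = 79/15974 (M = 158*(1/31948) = 79/15974 ≈ 0.0049455)
A(a) = -182
sqrt(A(H(7)) + M) = sqrt(-182 + 79/15974) = sqrt(-2907189/15974) = 3*I*sqrt(105304846)/2282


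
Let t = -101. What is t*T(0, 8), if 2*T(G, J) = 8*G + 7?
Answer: -707/2 ≈ -353.50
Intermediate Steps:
T(G, J) = 7/2 + 4*G (T(G, J) = (8*G + 7)/2 = (7 + 8*G)/2 = 7/2 + 4*G)
t*T(0, 8) = -101*(7/2 + 4*0) = -101*(7/2 + 0) = -101*7/2 = -707/2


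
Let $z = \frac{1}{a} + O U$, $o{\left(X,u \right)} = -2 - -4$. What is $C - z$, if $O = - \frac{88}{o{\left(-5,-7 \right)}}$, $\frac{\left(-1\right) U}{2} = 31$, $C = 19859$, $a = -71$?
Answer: $\frac{1216302}{71} \approx 17131.0$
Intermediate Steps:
$U = -62$ ($U = \left(-2\right) 31 = -62$)
$o{\left(X,u \right)} = 2$ ($o{\left(X,u \right)} = -2 + 4 = 2$)
$O = -44$ ($O = - \frac{88}{2} = \left(-88\right) \frac{1}{2} = -44$)
$z = \frac{193687}{71}$ ($z = \frac{1}{-71} - -2728 = - \frac{1}{71} + 2728 = \frac{193687}{71} \approx 2728.0$)
$C - z = 19859 - \frac{193687}{71} = \frac{1216302}{71}$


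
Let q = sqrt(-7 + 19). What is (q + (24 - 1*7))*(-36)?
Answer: -612 - 72*sqrt(3) ≈ -736.71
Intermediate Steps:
q = 2*sqrt(3) (q = sqrt(12) = 2*sqrt(3) ≈ 3.4641)
(q + (24 - 1*7))*(-36) = (2*sqrt(3) + (24 - 1*7))*(-36) = (2*sqrt(3) + (24 - 7))*(-36) = (2*sqrt(3) + 17)*(-36) = (17 + 2*sqrt(3))*(-36) = -612 - 72*sqrt(3)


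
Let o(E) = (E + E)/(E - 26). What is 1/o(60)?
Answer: 17/60 ≈ 0.28333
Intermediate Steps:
o(E) = 2*E/(-26 + E) (o(E) = (2*E)/(-26 + E) = 2*E/(-26 + E))
1/o(60) = 1/(2*60/(-26 + 60)) = 1/(2*60/34) = 1/(2*60*(1/34)) = 1/(60/17) = 17/60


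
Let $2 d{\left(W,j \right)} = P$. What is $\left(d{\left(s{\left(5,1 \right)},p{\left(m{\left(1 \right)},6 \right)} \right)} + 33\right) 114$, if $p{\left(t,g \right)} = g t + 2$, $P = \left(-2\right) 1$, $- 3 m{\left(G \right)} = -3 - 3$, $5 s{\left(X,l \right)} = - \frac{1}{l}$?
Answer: $3648$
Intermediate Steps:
$s{\left(X,l \right)} = - \frac{1}{5 l}$ ($s{\left(X,l \right)} = \frac{\left(-1\right) \frac{1}{l}}{5} = - \frac{1}{5 l}$)
$m{\left(G \right)} = 2$ ($m{\left(G \right)} = - \frac{-3 - 3}{3} = \left(- \frac{1}{3}\right) \left(-6\right) = 2$)
$P = -2$
$p{\left(t,g \right)} = 2 + g t$
$d{\left(W,j \right)} = -1$ ($d{\left(W,j \right)} = \frac{1}{2} \left(-2\right) = -1$)
$\left(d{\left(s{\left(5,1 \right)},p{\left(m{\left(1 \right)},6 \right)} \right)} + 33\right) 114 = \left(-1 + 33\right) 114 = 32 \cdot 114 = 3648$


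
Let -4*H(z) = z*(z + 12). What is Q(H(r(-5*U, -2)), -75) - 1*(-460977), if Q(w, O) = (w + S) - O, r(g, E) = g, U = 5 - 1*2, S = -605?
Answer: 1841743/4 ≈ 4.6044e+5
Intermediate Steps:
U = 3 (U = 5 - 2 = 3)
H(z) = -z*(12 + z)/4 (H(z) = -z*(z + 12)/4 = -z*(12 + z)/4)
Q(w, O) = -605 + w - O (Q(w, O) = (w - 605) - O = (-605 + w) - O = -605 + w - O)
Q(H(r(-5*U, -2)), -75) - 1*(-460977) = (-605 - (-5*3)*(12 - 5*3)/4 - 1*(-75)) - 1*(-460977) = (-605 - 1/4*(-15)*(12 - 15) + 75) + 460977 = (-605 - 1/4*(-15)*(-3) + 75) + 460977 = (-605 - 45/4 + 75) + 460977 = -2165/4 + 460977 = 1841743/4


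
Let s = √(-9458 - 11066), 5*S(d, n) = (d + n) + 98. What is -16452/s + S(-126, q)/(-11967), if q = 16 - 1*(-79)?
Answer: -67/59835 + 8226*I*√5131/5131 ≈ -0.0011197 + 114.84*I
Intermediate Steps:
q = 95 (q = 16 + 79 = 95)
S(d, n) = 98/5 + d/5 + n/5 (S(d, n) = ((d + n) + 98)/5 = (98 + d + n)/5 = 98/5 + d/5 + n/5)
s = 2*I*√5131 (s = √(-20524) = 2*I*√5131 ≈ 143.26*I)
-16452/s + S(-126, q)/(-11967) = -16452*(-I*√5131/10262) + (98/5 + (⅕)*(-126) + (⅕)*95)/(-11967) = -(-8226)*I*√5131/5131 + (98/5 - 126/5 + 19)*(-1/11967) = 8226*I*√5131/5131 + (67/5)*(-1/11967) = 8226*I*√5131/5131 - 67/59835 = -67/59835 + 8226*I*√5131/5131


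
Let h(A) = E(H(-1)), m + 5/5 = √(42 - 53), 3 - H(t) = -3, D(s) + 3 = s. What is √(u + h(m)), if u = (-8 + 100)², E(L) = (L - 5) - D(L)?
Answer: √8462 ≈ 91.989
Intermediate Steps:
D(s) = -3 + s
H(t) = 6 (H(t) = 3 - 1*(-3) = 3 + 3 = 6)
E(L) = -2 (E(L) = (L - 5) - (-3 + L) = (-5 + L) + (3 - L) = -2)
m = -1 + I*√11 (m = -1 + √(42 - 53) = -1 + √(-11) = -1 + I*√11 ≈ -1.0 + 3.3166*I)
h(A) = -2
u = 8464 (u = 92² = 8464)
√(u + h(m)) = √(8464 - 2) = √8462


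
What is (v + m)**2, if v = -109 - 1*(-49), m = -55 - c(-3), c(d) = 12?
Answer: 16129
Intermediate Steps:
m = -67 (m = -55 - 1*12 = -55 - 12 = -67)
v = -60 (v = -109 + 49 = -60)
(v + m)**2 = (-60 - 67)**2 = (-127)**2 = 16129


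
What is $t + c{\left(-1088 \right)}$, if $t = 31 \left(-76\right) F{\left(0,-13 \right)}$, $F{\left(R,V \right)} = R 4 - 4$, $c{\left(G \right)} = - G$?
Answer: $10512$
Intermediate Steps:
$F{\left(R,V \right)} = -4 + 4 R$ ($F{\left(R,V \right)} = 4 R - 4 = -4 + 4 R$)
$t = 9424$ ($t = 31 \left(-76\right) \left(-4 + 4 \cdot 0\right) = - 2356 \left(-4 + 0\right) = \left(-2356\right) \left(-4\right) = 9424$)
$t + c{\left(-1088 \right)} = 9424 - -1088 = 9424 + 1088 = 10512$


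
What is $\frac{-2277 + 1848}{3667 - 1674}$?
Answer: $- \frac{429}{1993} \approx -0.21525$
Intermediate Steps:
$\frac{-2277 + 1848}{3667 - 1674} = - \frac{429}{1993}$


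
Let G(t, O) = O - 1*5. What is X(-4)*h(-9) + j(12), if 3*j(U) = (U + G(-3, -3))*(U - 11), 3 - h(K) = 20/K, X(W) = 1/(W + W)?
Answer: 49/72 ≈ 0.68056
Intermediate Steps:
G(t, O) = -5 + O (G(t, O) = O - 5 = -5 + O)
X(W) = 1/(2*W)
h(K) = 3 - 20/K
j(U) = (-11 + U)*(-8 + U)/3 (j(U) = ((U + (-5 - 3))*(U - 11))/3 = ((U - 8)*(-11 + U))/3 = ((-8 + U)*(-11 + U))/3 = ((-11 + U)*(-8 + U))/3 = (-11 + U)*(-8 + U)/3)
X(-4)*h(-9) + j(12) = ((½)/(-4))*(3 - 20/(-9)) + (88/3 - 19/3*12 + (⅓)*12²) = ((½)*(-¼))*(3 - 20*(-⅑)) + (88/3 - 76 + (⅓)*144) = -(3 + 20/9)/8 + (88/3 - 76 + 48) = -⅛*47/9 + 4/3 = -47/72 + 4/3 = 49/72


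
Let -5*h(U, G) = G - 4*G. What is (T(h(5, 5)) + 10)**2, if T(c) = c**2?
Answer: 361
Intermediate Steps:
h(U, G) = 3*G/5 (h(U, G) = -(G - 4*G)/5 = -(-3)*G/5 = 3*G/5)
(T(h(5, 5)) + 10)**2 = (((3/5)*5)**2 + 10)**2 = (3**2 + 10)**2 = (9 + 10)**2 = 19**2 = 361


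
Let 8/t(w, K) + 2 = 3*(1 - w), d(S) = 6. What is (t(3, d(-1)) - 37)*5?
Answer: -190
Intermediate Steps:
t(w, K) = 8/(1 - 3*w) (t(w, K) = 8/(-2 + 3*(1 - w)) = 8/(-2 + (3 - 3*w)) = 8/(1 - 3*w))
(t(3, d(-1)) - 37)*5 = (-8/(-1 + 3*3) - 37)*5 = (-8/(-1 + 9) - 37)*5 = (-8/8 - 37)*5 = (-8*⅛ - 37)*5 = (-1 - 37)*5 = -38*5 = -190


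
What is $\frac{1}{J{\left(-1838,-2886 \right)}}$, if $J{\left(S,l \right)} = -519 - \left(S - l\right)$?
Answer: $- \frac{1}{1567} \approx -0.00063816$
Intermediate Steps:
$J{\left(S,l \right)} = -519 + l - S$ ($J{\left(S,l \right)} = -519 - \left(S - l\right) = -519 + l - S$)
$\frac{1}{J{\left(-1838,-2886 \right)}} = \frac{1}{-519 - 2886 - -1838} = \frac{1}{-519 - 2886 + 1838} = \frac{1}{-1567} = - \frac{1}{1567}$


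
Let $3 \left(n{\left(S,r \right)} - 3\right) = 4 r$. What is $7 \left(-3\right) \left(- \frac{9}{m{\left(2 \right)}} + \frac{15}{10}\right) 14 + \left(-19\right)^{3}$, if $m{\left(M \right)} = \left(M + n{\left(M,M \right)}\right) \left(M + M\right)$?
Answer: $- \frac{331831}{46} \approx -7213.7$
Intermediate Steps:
$n{\left(S,r \right)} = 3 + \frac{4 r}{3}$
$m{\left(M \right)} = 2 M \left(3 + \frac{7 M}{3}\right)$ ($m{\left(M \right)} = \left(M + \left(3 + \frac{4 M}{3}\right)\right) \left(M + M\right) = \left(3 + \frac{7 M}{3}\right) 2 M = 2 M \left(3 + \frac{7 M}{3}\right)$)
$7 \left(-3\right) \left(- \frac{9}{m{\left(2 \right)}} + \frac{15}{10}\right) 14 + \left(-19\right)^{3} = 7 \left(-3\right) \left(- \frac{9}{\frac{2}{3} \cdot 2 \left(9 + 7 \cdot 2\right)} + \frac{15}{10}\right) 14 + \left(-19\right)^{3} = - 21 \left(- \frac{9}{\frac{2}{3} \cdot 2 \left(9 + 14\right)} + 15 \cdot \frac{1}{10}\right) 14 - 6859 = - 21 \left(- \frac{9}{\frac{2}{3} \cdot 2 \cdot 23} + \frac{3}{2}\right) 14 - 6859 = - 21 \left(- \frac{9}{\frac{92}{3}} + \frac{3}{2}\right) 14 - 6859 = - 21 \left(\left(-9\right) \frac{3}{92} + \frac{3}{2}\right) 14 - 6859 = - 21 \left(- \frac{27}{92} + \frac{3}{2}\right) 14 - 6859 = \left(-21\right) \frac{111}{92} \cdot 14 - 6859 = \left(- \frac{2331}{92}\right) 14 - 6859 = - \frac{16317}{46} - 6859 = - \frac{331831}{46}$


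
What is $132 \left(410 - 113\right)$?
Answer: $39204$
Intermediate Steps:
$132 \left(410 - 113\right) = 132 \cdot 297 = 39204$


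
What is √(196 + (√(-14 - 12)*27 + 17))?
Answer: √(213 + 27*I*√26) ≈ 15.274 + 4.5067*I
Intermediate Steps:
√(196 + (√(-14 - 12)*27 + 17)) = √(196 + (√(-26)*27 + 17)) = √(196 + ((I*√26)*27 + 17)) = √(196 + (27*I*√26 + 17)) = √(196 + (17 + 27*I*√26)) = √(213 + 27*I*√26)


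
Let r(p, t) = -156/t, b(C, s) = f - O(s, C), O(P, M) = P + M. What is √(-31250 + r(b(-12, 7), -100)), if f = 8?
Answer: I*√781211/5 ≈ 176.77*I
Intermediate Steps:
O(P, M) = M + P
b(C, s) = 8 - C - s (b(C, s) = 8 - (C + s) = 8 + (-C - s) = 8 - C - s)
√(-31250 + r(b(-12, 7), -100)) = √(-31250 - 156/(-100)) = √(-31250 - 156*(-1/100)) = √(-31250 + 39/25) = √(-781211/25) = I*√781211/5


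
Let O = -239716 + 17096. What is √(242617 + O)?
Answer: √19997 ≈ 141.41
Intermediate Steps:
O = -222620
√(242617 + O) = √(242617 - 222620) = √19997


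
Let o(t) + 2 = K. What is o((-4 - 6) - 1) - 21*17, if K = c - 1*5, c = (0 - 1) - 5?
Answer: -370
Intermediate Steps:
c = -6 (c = -1 - 5 = -6)
K = -11 (K = -6 - 1*5 = -6 - 5 = -11)
o(t) = -13 (o(t) = -2 - 11 = -13)
o((-4 - 6) - 1) - 21*17 = -13 - 21*17 = -13 - 357 = -370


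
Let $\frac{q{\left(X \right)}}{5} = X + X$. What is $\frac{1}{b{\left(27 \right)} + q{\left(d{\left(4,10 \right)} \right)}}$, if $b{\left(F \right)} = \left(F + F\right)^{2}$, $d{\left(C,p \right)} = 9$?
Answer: $\frac{1}{3006} \approx 0.00033267$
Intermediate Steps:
$b{\left(F \right)} = 4 F^{2}$ ($b{\left(F \right)} = \left(2 F\right)^{2} = 4 F^{2}$)
$q{\left(X \right)} = 10 X$ ($q{\left(X \right)} = 5 \left(X + X\right) = 5 \cdot 2 X = 10 X$)
$\frac{1}{b{\left(27 \right)} + q{\left(d{\left(4,10 \right)} \right)}} = \frac{1}{4 \cdot 27^{2} + 10 \cdot 9} = \frac{1}{4 \cdot 729 + 90} = \frac{1}{2916 + 90} = \frac{1}{3006}$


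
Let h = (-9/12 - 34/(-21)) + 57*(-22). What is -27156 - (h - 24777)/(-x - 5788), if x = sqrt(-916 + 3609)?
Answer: -19106412497633/703463271 + 2186531*sqrt(2693)/2813853084 ≈ -27160.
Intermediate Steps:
x = sqrt(2693) ≈ 51.894
h = -105263/84 (h = (-9*1/12 - 34*(-1/21)) - 1254 = (-3/4 + 34/21) - 1254 = 73/84 - 1254 = -105263/84 ≈ -1253.1)
-27156 - (h - 24777)/(-x - 5788) = -27156 - (-105263/84 - 24777)/(-sqrt(2693) - 5788) = -27156 - (-2186531)/(84*(-5788 - sqrt(2693))) = -27156 + 2186531/(84*(-5788 - sqrt(2693)))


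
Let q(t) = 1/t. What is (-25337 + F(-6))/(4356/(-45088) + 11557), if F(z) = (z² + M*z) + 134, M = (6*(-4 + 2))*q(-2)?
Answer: -284088216/130269415 ≈ -2.1808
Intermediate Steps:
M = 6 (M = (6*(-4 + 2))/(-2) = (6*(-2))*(-½) = -12*(-½) = 6)
F(z) = 134 + z² + 6*z (F(z) = (z² + 6*z) + 134 = 134 + z² + 6*z)
(-25337 + F(-6))/(4356/(-45088) + 11557) = (-25337 + (134 + (-6)² + 6*(-6)))/(4356/(-45088) + 11557) = (-25337 + (134 + 36 - 36))/(4356*(-1/45088) + 11557) = (-25337 + 134)/(-1089/11272 + 11557) = -25203/130269415/11272 = -25203*11272/130269415 = -284088216/130269415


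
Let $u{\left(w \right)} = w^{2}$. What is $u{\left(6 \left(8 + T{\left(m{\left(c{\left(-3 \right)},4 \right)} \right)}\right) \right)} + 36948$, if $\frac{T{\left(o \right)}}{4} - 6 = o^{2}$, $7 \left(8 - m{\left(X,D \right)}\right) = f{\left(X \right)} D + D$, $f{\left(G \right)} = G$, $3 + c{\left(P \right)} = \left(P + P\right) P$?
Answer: $\frac{208483284}{2401} \approx 86832.0$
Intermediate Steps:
$c{\left(P \right)} = -3 + 2 P^{2}$ ($c{\left(P \right)} = -3 + \left(P + P\right) P = -3 + 2 P P = -3 + 2 P^{2}$)
$m{\left(X,D \right)} = 8 - \frac{D}{7} - \frac{D X}{7}$ ($m{\left(X,D \right)} = 8 - \frac{X D + D}{7} = 8 - \frac{D X + D}{7} = 8 - \frac{D + D X}{7} = 8 - \left(\frac{D}{7} + \frac{D X}{7}\right) = 8 - \frac{D}{7} - \frac{D X}{7}$)
$T{\left(o \right)} = 24 + 4 o^{2}$
$u{\left(6 \left(8 + T{\left(m{\left(c{\left(-3 \right)},4 \right)} \right)}\right) \right)} + 36948 = \left(6 \left(8 + \left(24 + 4 \left(8 - \frac{4}{7} - \frac{4 \left(-3 + 2 \left(-3\right)^{2}\right)}{7}\right)^{2}\right)\right)\right)^{2} + 36948 = \left(6 \left(8 + \left(24 + 4 \left(8 - \frac{4}{7} - \frac{4 \left(-3 + 2 \cdot 9\right)}{7}\right)^{2}\right)\right)\right)^{2} + 36948 = \left(6 \left(8 + \left(24 + 4 \left(8 - \frac{4}{7} - \frac{4 \left(-3 + 18\right)}{7}\right)^{2}\right)\right)\right)^{2} + 36948 = \left(6 \left(8 + \left(24 + 4 \left(8 - \frac{4}{7} - \frac{4}{7} \cdot 15\right)^{2}\right)\right)\right)^{2} + 36948 = \left(6 \left(8 + \left(24 + 4 \left(8 - \frac{4}{7} - \frac{60}{7}\right)^{2}\right)\right)\right)^{2} + 36948 = \left(6 \left(8 + \left(24 + 4 \left(- \frac{8}{7}\right)^{2}\right)\right)\right)^{2} + 36948 = \left(6 \left(8 + \left(24 + 4 \cdot \frac{64}{49}\right)\right)\right)^{2} + 36948 = \left(6 \left(8 + \left(24 + \frac{256}{49}\right)\right)\right)^{2} + 36948 = \left(6 \left(8 + \frac{1432}{49}\right)\right)^{2} + 36948 = \left(6 \cdot \frac{1824}{49}\right)^{2} + 36948 = \left(\frac{10944}{49}\right)^{2} + 36948 = \frac{119771136}{2401} + 36948 = \frac{208483284}{2401}$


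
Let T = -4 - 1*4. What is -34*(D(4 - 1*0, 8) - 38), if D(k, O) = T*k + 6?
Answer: 2176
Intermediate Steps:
T = -8 (T = -4 - 4 = -8)
D(k, O) = 6 - 8*k (D(k, O) = -8*k + 6 = 6 - 8*k)
-34*(D(4 - 1*0, 8) - 38) = -34*((6 - 8*(4 - 1*0)) - 38) = -34*((6 - 8*(4 + 0)) - 38) = -34*((6 - 8*4) - 38) = -34*((6 - 32) - 38) = -34*(-26 - 38) = -34*(-64) = 2176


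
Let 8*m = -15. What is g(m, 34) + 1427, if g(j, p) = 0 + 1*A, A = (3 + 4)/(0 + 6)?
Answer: 8569/6 ≈ 1428.2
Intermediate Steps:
A = 7/6 ≈ 1.1667
m = -15/8 (m = (1/8)*(-15) = -15/8 ≈ -1.8750)
g(j, p) = 7/6 (g(j, p) = 0 + 1*(7/6) = 0 + 7/6 = 7/6)
g(m, 34) + 1427 = 7/6 + 1427 = 8569/6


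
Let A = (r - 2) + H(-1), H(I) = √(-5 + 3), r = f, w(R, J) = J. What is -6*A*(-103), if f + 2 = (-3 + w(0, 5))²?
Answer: 618*I*√2 ≈ 873.98*I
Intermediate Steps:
f = 2 (f = -2 + (-3 + 5)² = -2 + 2² = -2 + 4 = 2)
r = 2
H(I) = I*√2 (H(I) = √(-2) = I*√2)
A = I*√2 (A = (2 - 2) + I*√2 = 0 + I*√2 = I*√2 ≈ 1.4142*I)
-6*A*(-103) = -6*I*√2*(-103) = 618*I*√2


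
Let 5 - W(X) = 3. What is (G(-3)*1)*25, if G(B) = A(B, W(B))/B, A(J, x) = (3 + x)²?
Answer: -625/3 ≈ -208.33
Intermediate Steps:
W(X) = 2 (W(X) = 5 - 1*3 = 5 - 3 = 2)
G(B) = 25/B (G(B) = (3 + 2)²/B = 5²/B = 25/B)
(G(-3)*1)*25 = ((25/(-3))*1)*25 = ((25*(-⅓))*1)*25 = -25/3*1*25 = -25/3*25 = -625/3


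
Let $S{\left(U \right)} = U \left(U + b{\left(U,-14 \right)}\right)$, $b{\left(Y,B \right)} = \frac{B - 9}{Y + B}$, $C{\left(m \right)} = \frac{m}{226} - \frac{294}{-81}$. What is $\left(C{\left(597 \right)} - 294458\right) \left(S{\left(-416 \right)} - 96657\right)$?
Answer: $- \frac{9834780797924483}{437310} \approx -2.2489 \cdot 10^{10}$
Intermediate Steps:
$C{\left(m \right)} = \frac{98}{27} + \frac{m}{226}$ ($C{\left(m \right)} = m \frac{1}{226} - - \frac{98}{27} = \frac{m}{226} + \frac{98}{27} = \frac{98}{27} + \frac{m}{226}$)
$b{\left(Y,B \right)} = \frac{-9 + B}{B + Y}$
$S{\left(U \right)} = U \left(U - \frac{23}{-14 + U}\right)$ ($S{\left(U \right)} = U \left(U + \frac{-9 - 14}{-14 + U}\right) = U \left(U + \frac{1}{-14 + U} \left(-23\right)\right) = U \left(U - \frac{23}{-14 + U}\right)$)
$\left(C{\left(597 \right)} - 294458\right) \left(S{\left(-416 \right)} - 96657\right) = \left(\left(\frac{98}{27} + \frac{1}{226} \cdot 597\right) - 294458\right) \left(- \frac{416 \left(-23 - 416 \left(-14 - 416\right)\right)}{-14 - 416} - 96657\right) = \left(\left(\frac{98}{27} + \frac{597}{226}\right) - 294458\right) \left(- \frac{416 \left(-23 - -178880\right)}{-430} - 96657\right) = \left(\frac{38267}{6102} - 294458\right) \left(\left(-416\right) \left(- \frac{1}{430}\right) \left(-23 + 178880\right) - 96657\right) = - \frac{1796744449 \left(\left(-416\right) \left(- \frac{1}{430}\right) 178857 - 96657\right)}{6102} = - \frac{1796744449 \left(\frac{37202256}{215} - 96657\right)}{6102} = \left(- \frac{1796744449}{6102}\right) \frac{16421001}{215} = - \frac{9834780797924483}{437310}$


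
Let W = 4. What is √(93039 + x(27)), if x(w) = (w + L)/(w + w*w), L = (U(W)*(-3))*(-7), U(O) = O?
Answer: √164121055/42 ≈ 305.02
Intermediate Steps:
L = 84 (L = (4*(-3))*(-7) = -12*(-7) = 84)
x(w) = (84 + w)/(w + w²) (x(w) = (w + 84)/(w + w*w) = (84 + w)/(w + w²))
√(93039 + x(27)) = √(93039 + (84 + 27)/(27*(1 + 27))) = √(93039 + (1/27)*111/28) = √(93039 + (1/27)*(1/28)*111) = √(93039 + 37/252) = √(23445865/252) = √164121055/42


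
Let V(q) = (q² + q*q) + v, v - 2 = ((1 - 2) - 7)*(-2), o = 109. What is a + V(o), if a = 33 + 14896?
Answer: 38709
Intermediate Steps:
v = 18 (v = 2 + ((1 - 2) - 7)*(-2) = 2 + (-1 - 7)*(-2) = 2 - 8*(-2) = 2 + 16 = 18)
a = 14929
V(q) = 18 + 2*q² (V(q) = (q² + q*q) + 18 = (q² + q²) + 18 = 2*q² + 18 = 18 + 2*q²)
a + V(o) = 14929 + (18 + 2*109²) = 14929 + (18 + 2*11881) = 14929 + (18 + 23762) = 14929 + 23780 = 38709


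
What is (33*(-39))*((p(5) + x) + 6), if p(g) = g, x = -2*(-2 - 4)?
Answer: -29601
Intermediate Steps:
x = 12 (x = -2*(-6) = 12)
(33*(-39))*((p(5) + x) + 6) = (33*(-39))*((5 + 12) + 6) = -1287*(17 + 6) = -1287*23 = -29601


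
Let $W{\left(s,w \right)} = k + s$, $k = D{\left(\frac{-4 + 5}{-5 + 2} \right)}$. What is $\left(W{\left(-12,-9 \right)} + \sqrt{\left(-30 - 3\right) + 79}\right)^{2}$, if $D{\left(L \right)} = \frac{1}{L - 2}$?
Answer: $\frac{9823}{49} - \frac{174 \sqrt{46}}{7} \approx 31.88$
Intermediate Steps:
$D{\left(L \right)} = \frac{1}{-2 + L}$
$k = - \frac{3}{7}$ ($k = \frac{1}{-2 + \frac{-4 + 5}{-5 + 2}} = \frac{1}{-2 + 1 \frac{1}{-3}} = \frac{1}{-2 + 1 \left(- \frac{1}{3}\right)} = \frac{1}{-2 - \frac{1}{3}} = \frac{1}{- \frac{7}{3}} = - \frac{3}{7} \approx -0.42857$)
$W{\left(s,w \right)} = - \frac{3}{7} + s$
$\left(W{\left(-12,-9 \right)} + \sqrt{\left(-30 - 3\right) + 79}\right)^{2} = \left(\left(- \frac{3}{7} - 12\right) + \sqrt{\left(-30 - 3\right) + 79}\right)^{2} = \left(- \frac{87}{7} + \sqrt{\left(-30 - 3\right) + 79}\right)^{2} = \left(- \frac{87}{7} + \sqrt{-33 + 79}\right)^{2} = \left(- \frac{87}{7} + \sqrt{46}\right)^{2}$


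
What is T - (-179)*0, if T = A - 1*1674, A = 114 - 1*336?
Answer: -1896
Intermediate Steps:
A = -222 (A = 114 - 336 = -222)
T = -1896 (T = -222 - 1*1674 = -222 - 1674 = -1896)
T - (-179)*0 = -1896 - (-179)*0 = -1896 - 1*0 = -1896 + 0 = -1896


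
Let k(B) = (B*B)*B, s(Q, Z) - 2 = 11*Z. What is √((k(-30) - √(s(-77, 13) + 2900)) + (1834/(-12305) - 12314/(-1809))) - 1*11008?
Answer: -11008 + I*√(1486122183595953480 + 55055138607225*√3045)/7419915 ≈ -11008.0 + 164.46*I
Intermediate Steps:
s(Q, Z) = 2 + 11*Z
k(B) = B³ (k(B) = B²*B = B³)
√((k(-30) - √(s(-77, 13) + 2900)) + (1834/(-12305) - 12314/(-1809))) - 1*11008 = √(((-30)³ - √((2 + 11*13) + 2900)) + (1834/(-12305) - 12314/(-1809))) - 1*11008 = √((-27000 - √((2 + 143) + 2900)) + (1834*(-1/12305) - 12314*(-1/1809))) - 11008 = √((-27000 - √(145 + 2900)) + (-1834/12305 + 12314/1809)) - 11008 = √((-27000 - √3045) + 148206064/22259745) - 11008 = √(-600864908936/22259745 - √3045) - 11008 = -11008 + √(-600864908936/22259745 - √3045)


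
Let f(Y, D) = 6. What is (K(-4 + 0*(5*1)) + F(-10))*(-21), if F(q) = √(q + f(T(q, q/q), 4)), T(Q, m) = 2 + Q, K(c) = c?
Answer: 84 - 42*I ≈ 84.0 - 42.0*I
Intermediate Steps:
F(q) = √(6 + q) (F(q) = √(q + 6) = √(6 + q))
(K(-4 + 0*(5*1)) + F(-10))*(-21) = ((-4 + 0*(5*1)) + √(6 - 10))*(-21) = ((-4 + 0*5) + √(-4))*(-21) = ((-4 + 0) + 2*I)*(-21) = (-4 + 2*I)*(-21) = 84 - 42*I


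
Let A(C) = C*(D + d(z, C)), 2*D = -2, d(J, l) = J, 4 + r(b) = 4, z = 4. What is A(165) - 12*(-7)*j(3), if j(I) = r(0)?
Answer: 495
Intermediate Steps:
r(b) = 0 (r(b) = -4 + 4 = 0)
j(I) = 0
D = -1 (D = (1/2)*(-2) = -1)
A(C) = 3*C (A(C) = C*(-1 + 4) = C*3 = 3*C)
A(165) - 12*(-7)*j(3) = 3*165 - 12*(-7)*0 = 495 - (-84)*0 = 495 - 1*0 = 495 + 0 = 495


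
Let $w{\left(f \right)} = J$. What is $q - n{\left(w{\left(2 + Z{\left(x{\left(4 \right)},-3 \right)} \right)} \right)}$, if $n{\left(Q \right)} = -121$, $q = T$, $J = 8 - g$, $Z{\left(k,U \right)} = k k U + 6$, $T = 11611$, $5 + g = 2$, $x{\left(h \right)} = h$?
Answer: $11732$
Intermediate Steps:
$g = -3$ ($g = -5 + 2 = -3$)
$Z{\left(k,U \right)} = 6 + U k^{2}$ ($Z{\left(k,U \right)} = k^{2} U + 6 = U k^{2} + 6 = 6 + U k^{2}$)
$J = 11$ ($J = 8 - -3 = 8 + 3 = 11$)
$w{\left(f \right)} = 11$
$q = 11611$
$q - n{\left(w{\left(2 + Z{\left(x{\left(4 \right)},-3 \right)} \right)} \right)} = 11611 - -121 = 11611 + 121 = 11732$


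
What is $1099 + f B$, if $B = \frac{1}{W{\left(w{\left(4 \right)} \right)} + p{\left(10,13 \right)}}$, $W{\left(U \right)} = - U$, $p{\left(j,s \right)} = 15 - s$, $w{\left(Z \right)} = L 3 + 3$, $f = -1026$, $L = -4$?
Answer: $\frac{11063}{11} \approx 1005.7$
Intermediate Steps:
$w{\left(Z \right)} = -9$ ($w{\left(Z \right)} = \left(-4\right) 3 + 3 = -12 + 3 = -9$)
$B = \frac{1}{11}$ ($B = \frac{1}{\left(-1\right) \left(-9\right) + \left(15 - 13\right)} = \frac{1}{9 + \left(15 - 13\right)} = \frac{1}{9 + 2} = \frac{1}{11} \approx 0.090909$)
$1099 + f B = 1099 - \frac{1026}{11} = \frac{11063}{11}$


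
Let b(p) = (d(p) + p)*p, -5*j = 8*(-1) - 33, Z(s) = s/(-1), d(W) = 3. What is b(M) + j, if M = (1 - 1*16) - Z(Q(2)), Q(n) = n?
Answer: 691/5 ≈ 138.20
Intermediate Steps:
Z(s) = -s (Z(s) = s*(-1) = -s)
j = 41/5 (j = -(8*(-1) - 33)/5 = -(-8 - 33)/5 = -⅕*(-41) = 41/5 ≈ 8.2000)
M = -13 (M = (1 - 1*16) - (-1)*2 = (1 - 16) - 1*(-2) = -15 + 2 = -13)
b(p) = p*(3 + p) (b(p) = (3 + p)*p = p*(3 + p))
b(M) + j = -13*(3 - 13) + 41/5 = -13*(-10) + 41/5 = 130 + 41/5 = 691/5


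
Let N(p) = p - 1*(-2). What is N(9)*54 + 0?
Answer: 594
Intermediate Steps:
N(p) = 2 + p (N(p) = p + 2 = 2 + p)
N(9)*54 + 0 = (2 + 9)*54 + 0 = 11*54 + 0 = 594 + 0 = 594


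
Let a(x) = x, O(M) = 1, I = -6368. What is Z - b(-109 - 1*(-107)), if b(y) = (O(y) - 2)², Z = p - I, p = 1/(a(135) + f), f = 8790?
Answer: 56825476/8925 ≈ 6367.0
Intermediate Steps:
p = 1/8925 (p = 1/(135 + 8790) = 1/8925 ≈ 0.00011204)
Z = 56834401/8925 (Z = 1/8925 - 1*(-6368) = 1/8925 + 6368 = 56834401/8925 ≈ 6368.0)
b(y) = 1 (b(y) = (1 - 2)² = (-1)² = 1)
Z - b(-109 - 1*(-107)) = 56834401/8925 - 1*1 = 56834401/8925 - 1 = 56825476/8925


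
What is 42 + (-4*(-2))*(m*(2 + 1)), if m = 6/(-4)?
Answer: 6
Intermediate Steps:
m = -3/2 (m = 6*(-¼) = -3/2 ≈ -1.5000)
42 + (-4*(-2))*(m*(2 + 1)) = 42 + (-4*(-2))*(-3*(2 + 1)/2) = 42 + 8*(-3/2*3) = 42 + 8*(-9/2) = 42 - 36 = 6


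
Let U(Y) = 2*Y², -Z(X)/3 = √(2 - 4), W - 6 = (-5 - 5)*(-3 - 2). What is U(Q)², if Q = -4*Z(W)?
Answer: 331776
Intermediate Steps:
W = 56 (W = 6 + (-5 - 5)*(-3 - 2) = 6 - 10*(-5) = 6 + 50 = 56)
Z(X) = -3*I*√2 (Z(X) = -3*√(2 - 4) = -3*I*√2)
Q = 12*I*√2 (Q = -(-12)*I*√2 = 12*I*√2 ≈ 16.971*I)
U(Q)² = (2*(12*I*√2)²)² = (2*(-288))² = (-576)² = 331776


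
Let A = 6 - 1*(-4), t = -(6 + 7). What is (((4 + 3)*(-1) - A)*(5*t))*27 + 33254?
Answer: 63089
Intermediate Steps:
t = -13 (t = -1*13 = -13)
A = 10 (A = 6 + 4 = 10)
(((4 + 3)*(-1) - A)*(5*t))*27 + 33254 = (((4 + 3)*(-1) - 1*10)*(5*(-13)))*27 + 33254 = ((7*(-1) - 10)*(-65))*27 + 33254 = ((-7 - 10)*(-65))*27 + 33254 = -17*(-65)*27 + 33254 = 1105*27 + 33254 = 29835 + 33254 = 63089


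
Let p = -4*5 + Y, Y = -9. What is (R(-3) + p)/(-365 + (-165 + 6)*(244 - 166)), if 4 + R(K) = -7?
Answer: 40/12767 ≈ 0.0031331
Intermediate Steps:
p = -29 (p = -4*5 - 9 = -20 - 9 = -29)
R(K) = -11 (R(K) = -4 - 7 = -11)
(R(-3) + p)/(-365 + (-165 + 6)*(244 - 166)) = (-11 - 29)/(-365 + (-165 + 6)*(244 - 166)) = -40/(-365 - 159*78) = -40/(-365 - 12402) = -40/(-12767) = -40*(-1/12767) = 40/12767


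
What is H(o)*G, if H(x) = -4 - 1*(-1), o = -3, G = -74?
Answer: 222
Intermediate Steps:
H(x) = -3 (H(x) = -4 + 1 = -3)
H(o)*G = -3*(-74) = 222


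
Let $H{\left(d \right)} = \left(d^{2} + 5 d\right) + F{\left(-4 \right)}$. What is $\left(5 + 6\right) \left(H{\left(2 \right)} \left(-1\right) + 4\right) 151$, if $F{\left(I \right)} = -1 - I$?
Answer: $-21593$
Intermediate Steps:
$H{\left(d \right)} = 3 + d^{2} + 5 d$ ($H{\left(d \right)} = \left(d^{2} + 5 d\right) - -3 = \left(d^{2} + 5 d\right) + \left(-1 + 4\right) = \left(d^{2} + 5 d\right) + 3 = 3 + d^{2} + 5 d$)
$\left(5 + 6\right) \left(H{\left(2 \right)} \left(-1\right) + 4\right) 151 = \left(5 + 6\right) \left(\left(3 + 2^{2} + 5 \cdot 2\right) \left(-1\right) + 4\right) 151 = 11 \left(\left(3 + 4 + 10\right) \left(-1\right) + 4\right) 151 = 11 \left(17 \left(-1\right) + 4\right) 151 = 11 \left(-17 + 4\right) 151 = 11 \left(-13\right) 151 = \left(-143\right) 151 = -21593$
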